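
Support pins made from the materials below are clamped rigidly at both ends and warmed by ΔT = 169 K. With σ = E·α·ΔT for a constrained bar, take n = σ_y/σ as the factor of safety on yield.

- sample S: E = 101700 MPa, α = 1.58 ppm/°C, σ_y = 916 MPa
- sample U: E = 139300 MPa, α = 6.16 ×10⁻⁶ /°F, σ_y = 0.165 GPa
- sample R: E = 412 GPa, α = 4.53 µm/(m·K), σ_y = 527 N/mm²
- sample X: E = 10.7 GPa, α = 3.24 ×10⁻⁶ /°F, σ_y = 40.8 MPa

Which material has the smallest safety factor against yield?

Converting E to GPa, α to ×10⁻⁶/K, σ_y to MPa, then σ and n for each:
  sample S: E = 101.7, α = 1.58, σ_y = 916.0 → σ = 27.2 MPa, n = 33.7
  sample U: E = 139.3, α = 11.1, σ_y = 165.0 → σ = 261 MPa, n = 0.632
  sample R: E = 412.0, α = 4.53, σ_y = 527.0 → σ = 315 MPa, n = 1.67
  sample X: E = 10.70, α = 5.83, σ_y = 40.80 → σ = 10.5 MPa, n = 3.87
The minimum is sample U at n = 0.632.

sample U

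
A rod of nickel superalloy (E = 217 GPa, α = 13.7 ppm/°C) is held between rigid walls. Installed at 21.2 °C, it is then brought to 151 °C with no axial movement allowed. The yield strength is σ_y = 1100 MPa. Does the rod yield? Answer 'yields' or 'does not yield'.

does not yield

ΔT = 129.8 K. Constrained thermal stress σ = E·α·ΔT = 217.0×10³ MPa × 13.7×10⁻⁶ × 129.8 = 386 MPa (compressive).
Compare to σ_y = 1100 MPa: σ < σ_y, so it does not yield.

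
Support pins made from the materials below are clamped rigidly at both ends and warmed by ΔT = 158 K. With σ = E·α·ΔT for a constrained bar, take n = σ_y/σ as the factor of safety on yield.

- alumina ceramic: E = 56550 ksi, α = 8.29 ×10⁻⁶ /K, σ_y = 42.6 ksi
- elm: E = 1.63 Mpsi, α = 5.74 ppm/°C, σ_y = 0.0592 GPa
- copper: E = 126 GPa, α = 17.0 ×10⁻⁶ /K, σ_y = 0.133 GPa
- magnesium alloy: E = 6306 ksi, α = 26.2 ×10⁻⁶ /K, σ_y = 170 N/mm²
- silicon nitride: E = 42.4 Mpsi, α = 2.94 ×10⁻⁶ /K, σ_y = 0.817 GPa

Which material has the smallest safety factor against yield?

copper

In consistent units (E in GPa, α in ×10⁻⁶/K, σ_y in MPa):
  alumina ceramic: E = 389.9, α = 8.29, σ_y = 293.7 → σ = 511 MPa, n = 0.575
  elm: E = 11.24, α = 5.74, σ_y = 59.20 → σ = 10.2 MPa, n = 5.81
  copper: E = 126.0, α = 17.0, σ_y = 133.0 → σ = 338 MPa, n = 0.393
  magnesium alloy: E = 43.48, α = 26.2, σ_y = 170.0 → σ = 180 MPa, n = 0.945
  silicon nitride: E = 292.3, α = 2.94, σ_y = 817.0 → σ = 136 MPa, n = 6.02
The minimum is copper at n = 0.393.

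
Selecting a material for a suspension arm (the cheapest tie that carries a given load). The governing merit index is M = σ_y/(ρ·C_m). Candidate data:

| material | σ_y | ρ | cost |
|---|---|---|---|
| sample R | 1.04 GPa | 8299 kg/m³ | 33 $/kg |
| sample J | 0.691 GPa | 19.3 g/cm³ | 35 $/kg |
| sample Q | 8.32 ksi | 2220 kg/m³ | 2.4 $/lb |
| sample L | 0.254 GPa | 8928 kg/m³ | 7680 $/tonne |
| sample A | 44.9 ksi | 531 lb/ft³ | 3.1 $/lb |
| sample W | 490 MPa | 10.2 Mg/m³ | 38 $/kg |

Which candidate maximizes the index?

Normalizing units and computing the index:
  sample R: σ_y = 1040 MPa, ρ = 8299 kg/m³, cost = 33.00 $/kg
  sample J: σ_y = 691.0 MPa, ρ = 19300 kg/m³, cost = 35.00 $/kg
  sample Q: σ_y = 57.36 MPa, ρ = 2220 kg/m³, cost = 5.291 $/kg
  sample L: σ_y = 254.0 MPa, ρ = 8928 kg/m³, cost = 7.680 $/kg
  sample A: σ_y = 309.6 MPa, ρ = 8506 kg/m³, cost = 6.834 $/kg
  sample W: σ_y = 490.0 MPa, ρ = 10200 kg/m³, cost = 38.00 $/kg
  sample A: M = 5.33 kN·m per $
  sample Q: M = 4.88 kN·m per $
  sample R: M = 3.80 kN·m per $
  sample L: M = 3.70 kN·m per $
  sample W: M = 1.26 kN·m per $
  sample J: M = 1.02 kN·m per $
Sample A has the largest M.

sample A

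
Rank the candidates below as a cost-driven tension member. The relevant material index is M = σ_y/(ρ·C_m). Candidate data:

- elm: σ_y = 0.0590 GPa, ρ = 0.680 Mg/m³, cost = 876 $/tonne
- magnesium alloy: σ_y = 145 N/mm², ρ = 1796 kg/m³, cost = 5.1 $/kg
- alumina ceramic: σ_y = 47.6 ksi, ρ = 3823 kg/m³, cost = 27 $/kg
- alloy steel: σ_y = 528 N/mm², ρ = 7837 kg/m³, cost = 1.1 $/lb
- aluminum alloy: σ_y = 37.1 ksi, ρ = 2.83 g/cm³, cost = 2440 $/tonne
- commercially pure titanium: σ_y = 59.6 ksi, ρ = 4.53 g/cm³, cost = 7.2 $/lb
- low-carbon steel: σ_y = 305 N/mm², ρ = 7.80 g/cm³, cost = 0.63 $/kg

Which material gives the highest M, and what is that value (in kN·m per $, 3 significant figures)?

Convert each candidate to consistent units, then evaluate M:
  elm: σ_y = 59.00 MPa, ρ = 680.0 kg/m³, cost = 0.8760 $/kg
  magnesium alloy: σ_y = 145.0 MPa, ρ = 1796 kg/m³, cost = 5.100 $/kg
  alumina ceramic: σ_y = 328.2 MPa, ρ = 3823 kg/m³, cost = 27.00 $/kg
  alloy steel: σ_y = 528.0 MPa, ρ = 7837 kg/m³, cost = 2.425 $/kg
  aluminum alloy: σ_y = 255.8 MPa, ρ = 2830 kg/m³, cost = 2.440 $/kg
  commercially pure titanium: σ_y = 410.9 MPa, ρ = 4530 kg/m³, cost = 15.87 $/kg
  low-carbon steel: σ_y = 305.0 MPa, ρ = 7800 kg/m³, cost = 0.6300 $/kg
  elm: M = 99.0 kN·m per $
  low-carbon steel: M = 62.1 kN·m per $
  aluminum alloy: M = 37.0 kN·m per $
  alloy steel: M = 27.8 kN·m per $
  magnesium alloy: M = 15.8 kN·m per $
  commercially pure titanium: M = 5.71 kN·m per $
  alumina ceramic: M = 3.18 kN·m per $
Elm ranks first.

elm, M = 99.0 kN·m per $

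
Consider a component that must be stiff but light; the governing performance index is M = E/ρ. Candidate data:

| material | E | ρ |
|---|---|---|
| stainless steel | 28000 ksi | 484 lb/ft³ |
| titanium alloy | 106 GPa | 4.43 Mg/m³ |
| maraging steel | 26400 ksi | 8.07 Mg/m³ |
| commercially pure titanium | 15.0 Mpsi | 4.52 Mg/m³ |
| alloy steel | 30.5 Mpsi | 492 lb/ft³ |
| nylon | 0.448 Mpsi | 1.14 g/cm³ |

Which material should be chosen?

alloy steel

Convert each candidate to consistent units, then evaluate M:
  stainless steel: E = 193.1 GPa, ρ = 7753 kg/m³
  titanium alloy: E = 106.0 GPa, ρ = 4430 kg/m³
  maraging steel: E = 182.0 GPa, ρ = 8070 kg/m³
  commercially pure titanium: E = 103.4 GPa, ρ = 4520 kg/m³
  alloy steel: E = 210.3 GPa, ρ = 7881 kg/m³
  nylon: E = 3.089 GPa, ρ = 1140 kg/m³
  alloy steel: M = 26.7 MN·m/kg
  stainless steel: M = 24.9 MN·m/kg
  titanium alloy: M = 23.9 MN·m/kg
  commercially pure titanium: M = 22.9 MN·m/kg
  maraging steel: M = 22.6 MN·m/kg
  nylon: M = 2.71 MN·m/kg
Alloy steel ranks first.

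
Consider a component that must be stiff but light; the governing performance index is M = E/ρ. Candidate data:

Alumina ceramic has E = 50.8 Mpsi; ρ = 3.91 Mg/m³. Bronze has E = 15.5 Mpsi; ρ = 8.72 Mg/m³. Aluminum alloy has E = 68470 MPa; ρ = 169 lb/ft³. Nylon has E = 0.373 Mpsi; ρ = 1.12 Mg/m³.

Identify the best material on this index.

In SI units:
  alumina ceramic: E = 350.3 GPa, ρ = 3910 kg/m³
  bronze: E = 106.9 GPa, ρ = 8720 kg/m³
  aluminum alloy: E = 68.47 GPa, ρ = 2707 kg/m³
  nylon: E = 2.572 GPa, ρ = 1120 kg/m³
  alumina ceramic: M = 89.6 MN·m/kg
  aluminum alloy: M = 25.3 MN·m/kg
  bronze: M = 12.3 MN·m/kg
  nylon: M = 2.30 MN·m/kg
Alumina ceramic has the largest M.

alumina ceramic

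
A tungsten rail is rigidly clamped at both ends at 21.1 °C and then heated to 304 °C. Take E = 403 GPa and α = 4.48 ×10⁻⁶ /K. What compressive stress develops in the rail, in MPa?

ΔT = 282.9 K. Constrained thermal stress σ = E·α·ΔT = 403.0×10³ MPa × 4.48×10⁻⁶ × 282.9 = 511 MPa (compressive).

511 MPa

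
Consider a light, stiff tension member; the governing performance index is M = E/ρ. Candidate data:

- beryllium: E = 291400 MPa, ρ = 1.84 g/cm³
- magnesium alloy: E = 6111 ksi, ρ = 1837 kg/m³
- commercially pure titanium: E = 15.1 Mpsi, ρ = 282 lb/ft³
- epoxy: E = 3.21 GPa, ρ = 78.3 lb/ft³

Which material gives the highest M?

Convert each candidate to consistent units, then evaluate M:
  beryllium: E = 291.4 GPa, ρ = 1840 kg/m³
  magnesium alloy: E = 42.13 GPa, ρ = 1837 kg/m³
  commercially pure titanium: E = 104.1 GPa, ρ = 4517 kg/m³
  epoxy: E = 3.210 GPa, ρ = 1254 kg/m³
  beryllium: M = 158 MN·m/kg
  commercially pure titanium: M = 23.0 MN·m/kg
  magnesium alloy: M = 22.9 MN·m/kg
  epoxy: M = 2.56 MN·m/kg
The maximum is for beryllium.

beryllium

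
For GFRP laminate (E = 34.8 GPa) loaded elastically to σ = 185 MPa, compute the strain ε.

ε = σ/E = 185 / 34800 = 5.32×10⁻³.

5.32×10⁻³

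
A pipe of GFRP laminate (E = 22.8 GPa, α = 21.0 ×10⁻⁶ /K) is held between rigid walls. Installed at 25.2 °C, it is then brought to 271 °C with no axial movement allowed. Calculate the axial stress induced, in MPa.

ΔT = 245.8 K. Constrained thermal stress σ = E·α·ΔT = 22.80×10³ MPa × 21.0×10⁻⁶ × 245.8 = 118 MPa (compressive).

118 MPa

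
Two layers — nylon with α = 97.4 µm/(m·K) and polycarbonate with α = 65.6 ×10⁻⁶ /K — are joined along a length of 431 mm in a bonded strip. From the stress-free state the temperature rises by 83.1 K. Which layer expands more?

nylon

α(nylon) = 97.4×10⁻⁶/K vs α(polycarbonate) = 65.6×10⁻⁶/K.
Higher α expands more for the same ΔT: nylon.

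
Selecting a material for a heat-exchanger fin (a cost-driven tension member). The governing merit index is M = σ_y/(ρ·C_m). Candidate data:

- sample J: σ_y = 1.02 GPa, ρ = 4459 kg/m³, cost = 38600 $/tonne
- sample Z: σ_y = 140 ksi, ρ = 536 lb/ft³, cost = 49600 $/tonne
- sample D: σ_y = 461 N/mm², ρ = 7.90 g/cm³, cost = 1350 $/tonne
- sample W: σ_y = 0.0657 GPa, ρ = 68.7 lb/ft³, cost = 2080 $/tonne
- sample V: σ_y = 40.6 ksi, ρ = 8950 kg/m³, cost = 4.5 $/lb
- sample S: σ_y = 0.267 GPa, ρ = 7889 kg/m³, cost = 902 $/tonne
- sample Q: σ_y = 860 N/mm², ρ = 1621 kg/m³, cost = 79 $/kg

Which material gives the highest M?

Convert each candidate to consistent units, then evaluate M:
  sample J: σ_y = 1020 MPa, ρ = 4459 kg/m³, cost = 38.60 $/kg
  sample Z: σ_y = 965.3 MPa, ρ = 8586 kg/m³, cost = 49.60 $/kg
  sample D: σ_y = 461.0 MPa, ρ = 7900 kg/m³, cost = 1.350 $/kg
  sample W: σ_y = 65.70 MPa, ρ = 1100 kg/m³, cost = 2.080 $/kg
  sample V: σ_y = 279.9 MPa, ρ = 8950 kg/m³, cost = 9.921 $/kg
  sample S: σ_y = 267.0 MPa, ρ = 7889 kg/m³, cost = 0.9020 $/kg
  sample Q: σ_y = 860.0 MPa, ρ = 1621 kg/m³, cost = 79.00 $/kg
  sample D: M = 43.2 kN·m per $
  sample S: M = 37.5 kN·m per $
  sample W: M = 28.7 kN·m per $
  sample Q: M = 6.72 kN·m per $
  sample J: M = 5.93 kN·m per $
  sample V: M = 3.15 kN·m per $
  sample Z: M = 2.27 kN·m per $
Sample D has the largest M.

sample D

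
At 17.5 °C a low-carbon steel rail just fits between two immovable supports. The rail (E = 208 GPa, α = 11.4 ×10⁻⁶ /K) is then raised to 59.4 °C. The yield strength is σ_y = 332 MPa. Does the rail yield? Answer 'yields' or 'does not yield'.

ΔT = 41.90 K. Constrained thermal stress σ = E·α·ΔT = 208.0×10³ MPa × 11.4×10⁻⁶ × 41.90 = 99.4 MPa (compressive).
Compare to σ_y = 332 MPa: σ < σ_y, so it does not yield.

does not yield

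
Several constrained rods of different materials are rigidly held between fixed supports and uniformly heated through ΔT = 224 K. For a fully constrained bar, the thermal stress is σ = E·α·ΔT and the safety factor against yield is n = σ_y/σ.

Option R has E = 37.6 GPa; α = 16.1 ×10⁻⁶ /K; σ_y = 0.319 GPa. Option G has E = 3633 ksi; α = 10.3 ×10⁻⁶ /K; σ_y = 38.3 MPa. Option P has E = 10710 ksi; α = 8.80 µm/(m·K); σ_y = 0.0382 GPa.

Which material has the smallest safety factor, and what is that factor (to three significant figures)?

In consistent units (E in GPa, α in ×10⁻⁶/K, σ_y in MPa):
  option R: E = 37.60, α = 16.1, σ_y = 319.0 → σ = 136 MPa, n = 2.35
  option G: E = 25.05, α = 10.3, σ_y = 38.30 → σ = 57.8 MPa, n = 0.663
  option P: E = 73.84, α = 8.80, σ_y = 38.20 → σ = 146 MPa, n = 0.262
The minimum is option P at n = 0.262.

option P, n = 0.262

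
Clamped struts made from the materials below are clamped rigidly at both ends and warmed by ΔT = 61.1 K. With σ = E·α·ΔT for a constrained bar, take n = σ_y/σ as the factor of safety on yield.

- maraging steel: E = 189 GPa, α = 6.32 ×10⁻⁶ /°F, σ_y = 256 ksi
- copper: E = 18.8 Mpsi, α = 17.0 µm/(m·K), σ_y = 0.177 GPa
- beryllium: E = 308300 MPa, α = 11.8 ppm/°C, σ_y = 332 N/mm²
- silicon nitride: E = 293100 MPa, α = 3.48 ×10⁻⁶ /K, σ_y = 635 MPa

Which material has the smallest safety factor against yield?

copper

With everything in SI (GPa, ×10⁻⁶/K, MPa):
  maraging steel: E = 189.0, α = 11.4, σ_y = 1765 → σ = 131 MPa, n = 13.4
  copper: E = 129.6, α = 17.0, σ_y = 177.0 → σ = 135 MPa, n = 1.31
  beryllium: E = 308.3, α = 11.8, σ_y = 332.0 → σ = 222 MPa, n = 1.49
  silicon nitride: E = 293.1, α = 3.48, σ_y = 635.0 → σ = 62.3 MPa, n = 10.2
Smallest n: copper with n = 1.31.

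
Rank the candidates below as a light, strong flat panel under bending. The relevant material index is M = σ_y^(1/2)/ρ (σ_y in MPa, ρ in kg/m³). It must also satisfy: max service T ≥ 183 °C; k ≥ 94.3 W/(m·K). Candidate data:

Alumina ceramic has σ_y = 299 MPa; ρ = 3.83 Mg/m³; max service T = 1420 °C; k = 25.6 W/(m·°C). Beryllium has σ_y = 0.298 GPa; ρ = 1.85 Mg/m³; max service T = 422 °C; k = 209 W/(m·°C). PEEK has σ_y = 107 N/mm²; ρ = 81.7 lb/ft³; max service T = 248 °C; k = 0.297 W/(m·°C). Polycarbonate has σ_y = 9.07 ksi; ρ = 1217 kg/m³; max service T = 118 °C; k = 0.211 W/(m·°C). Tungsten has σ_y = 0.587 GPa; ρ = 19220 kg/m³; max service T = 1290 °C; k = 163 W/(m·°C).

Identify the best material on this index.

beryllium

Screen on constraints: max service T ≥ 183 °C; k ≥ 94.3 W/(m·K). Survivors: beryllium, tungsten.
In SI units:
  beryllium: σ_y = 298.0 MPa, ρ = 1850 kg/m³
  tungsten: σ_y = 587.0 MPa, ρ = 19220 kg/m³
  beryllium: M = 9.33×10⁻³
  tungsten: M = 1.26×10⁻³
Beryllium ranks first.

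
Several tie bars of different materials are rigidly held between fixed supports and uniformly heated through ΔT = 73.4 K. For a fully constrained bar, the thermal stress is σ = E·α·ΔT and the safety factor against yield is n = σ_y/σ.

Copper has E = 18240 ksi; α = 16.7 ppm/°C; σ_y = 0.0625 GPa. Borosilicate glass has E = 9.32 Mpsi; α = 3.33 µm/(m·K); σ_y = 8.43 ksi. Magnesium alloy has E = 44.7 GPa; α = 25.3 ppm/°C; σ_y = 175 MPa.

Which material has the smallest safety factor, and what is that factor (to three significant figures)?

In consistent units (E in GPa, α in ×10⁻⁶/K, σ_y in MPa):
  copper: E = 125.8, α = 16.7, σ_y = 62.50 → σ = 154 MPa, n = 0.405
  borosilicate glass: E = 64.26, α = 3.33, σ_y = 58.12 → σ = 15.7 MPa, n = 3.70
  magnesium alloy: E = 44.70, α = 25.3, σ_y = 175.0 → σ = 83.0 MPa, n = 2.11
Copper has the lowest safety factor, n = 0.405.

copper, n = 0.405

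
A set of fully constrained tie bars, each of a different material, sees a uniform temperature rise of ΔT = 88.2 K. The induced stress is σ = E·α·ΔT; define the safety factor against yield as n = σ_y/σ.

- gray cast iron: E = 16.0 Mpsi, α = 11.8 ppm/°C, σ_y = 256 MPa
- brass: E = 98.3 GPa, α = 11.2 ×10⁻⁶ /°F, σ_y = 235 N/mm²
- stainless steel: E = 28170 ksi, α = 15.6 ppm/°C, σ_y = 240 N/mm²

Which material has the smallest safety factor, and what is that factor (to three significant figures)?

With everything in SI (GPa, ×10⁻⁶/K, MPa):
  gray cast iron: E = 110.3, α = 11.8, σ_y = 256.0 → σ = 115 MPa, n = 2.23
  brass: E = 98.30, α = 20.2, σ_y = 235.0 → σ = 175 MPa, n = 1.34
  stainless steel: E = 194.2, α = 15.6, σ_y = 240.0 → σ = 267 MPa, n = 0.898
Stainless steel has the lowest safety factor, n = 0.898.

stainless steel, n = 0.898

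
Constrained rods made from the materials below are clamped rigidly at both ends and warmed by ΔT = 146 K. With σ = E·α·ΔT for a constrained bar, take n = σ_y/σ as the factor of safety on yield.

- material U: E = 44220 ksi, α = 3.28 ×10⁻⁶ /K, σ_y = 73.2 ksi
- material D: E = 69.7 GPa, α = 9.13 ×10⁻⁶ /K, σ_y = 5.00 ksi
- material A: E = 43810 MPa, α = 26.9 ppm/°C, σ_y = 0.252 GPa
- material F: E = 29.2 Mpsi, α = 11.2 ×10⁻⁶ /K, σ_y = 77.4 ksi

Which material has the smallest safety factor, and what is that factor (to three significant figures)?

Per material, after unit conversion:
  material U: E = 304.9, α = 3.28, σ_y = 504.7 → σ = 146 MPa, n = 3.46
  material D: E = 69.70, α = 9.13, σ_y = 34.47 → σ = 92.9 MPa, n = 0.371
  material A: E = 43.81, α = 26.9, σ_y = 252.0 → σ = 172 MPa, n = 1.46
  material F: E = 201.3, α = 11.2, σ_y = 533.7 → σ = 329 MPa, n = 1.62
Smallest n: material D with n = 0.371.

material D, n = 0.371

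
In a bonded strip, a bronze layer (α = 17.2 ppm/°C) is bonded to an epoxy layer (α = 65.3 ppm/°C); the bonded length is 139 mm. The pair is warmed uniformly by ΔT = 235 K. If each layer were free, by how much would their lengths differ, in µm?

Δα = |17.2 − 65.3|×10⁻⁶/K = 48.1×10⁻⁶/K.
ΔL_mismatch = Δα·L·ΔT = 48.1×10⁻⁶ × 139.0 mm × 235.0 K = 1570 µm.

1570 µm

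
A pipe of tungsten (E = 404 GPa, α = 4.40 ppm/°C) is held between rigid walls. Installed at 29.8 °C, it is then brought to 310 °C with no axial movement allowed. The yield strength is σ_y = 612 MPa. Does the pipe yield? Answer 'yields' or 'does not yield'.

does not yield

ΔT = 280.2 K. Constrained thermal stress σ = E·α·ΔT = 404.0×10³ MPa × 4.40×10⁻⁶ × 280.2 = 498 MPa (compressive).
Compare to σ_y = 612 MPa: σ < σ_y, so it does not yield.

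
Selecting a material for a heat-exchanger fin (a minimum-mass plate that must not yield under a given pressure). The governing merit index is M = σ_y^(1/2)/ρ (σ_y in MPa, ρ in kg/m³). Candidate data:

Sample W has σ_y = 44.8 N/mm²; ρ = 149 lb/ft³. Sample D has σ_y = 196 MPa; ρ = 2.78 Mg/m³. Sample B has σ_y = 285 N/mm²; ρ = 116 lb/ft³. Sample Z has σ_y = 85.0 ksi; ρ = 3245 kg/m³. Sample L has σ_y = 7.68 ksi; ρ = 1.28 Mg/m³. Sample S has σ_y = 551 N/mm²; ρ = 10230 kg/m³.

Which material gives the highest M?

In SI units:
  sample W: σ_y = 44.80 MPa, ρ = 2387 kg/m³
  sample D: σ_y = 196.0 MPa, ρ = 2780 kg/m³
  sample B: σ_y = 285.0 MPa, ρ = 1858 kg/m³
  sample Z: σ_y = 586.1 MPa, ρ = 3245 kg/m³
  sample L: σ_y = 52.95 MPa, ρ = 1280 kg/m³
  sample S: σ_y = 551.0 MPa, ρ = 10230 kg/m³
  sample B: M = 9.09×10⁻³
  sample Z: M = 7.46×10⁻³
  sample L: M = 5.68×10⁻³
  sample D: M = 5.04×10⁻³
  sample W: M = 2.80×10⁻³
  sample S: M = 2.29×10⁻³
Sample B ranks first.

sample B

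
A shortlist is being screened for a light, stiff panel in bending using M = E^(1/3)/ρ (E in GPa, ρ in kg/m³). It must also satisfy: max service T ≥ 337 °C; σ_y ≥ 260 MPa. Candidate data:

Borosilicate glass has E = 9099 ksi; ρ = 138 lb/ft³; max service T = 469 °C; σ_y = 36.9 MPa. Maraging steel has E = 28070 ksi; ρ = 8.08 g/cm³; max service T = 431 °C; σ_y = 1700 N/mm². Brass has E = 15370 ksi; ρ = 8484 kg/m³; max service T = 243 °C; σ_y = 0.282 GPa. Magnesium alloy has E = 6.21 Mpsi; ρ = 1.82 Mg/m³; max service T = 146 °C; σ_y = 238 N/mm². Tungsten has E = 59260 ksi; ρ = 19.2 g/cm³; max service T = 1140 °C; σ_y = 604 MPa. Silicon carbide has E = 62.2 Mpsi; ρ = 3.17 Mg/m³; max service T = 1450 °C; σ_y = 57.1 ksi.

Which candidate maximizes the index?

Screen on constraints: max service T ≥ 337 °C; σ_y ≥ 260 MPa. Survivors: maraging steel, tungsten, silicon carbide.
Normalizing units and computing the index:
  maraging steel: E = 193.5 GPa, ρ = 8080 kg/m³
  tungsten: E = 408.6 GPa, ρ = 19200 kg/m³
  silicon carbide: E = 428.9 GPa, ρ = 3170 kg/m³
  silicon carbide: M = 2.38×10⁻³
  maraging steel: M = 0.716×10⁻³
  tungsten: M = 0.386×10⁻³
Highest index: silicon carbide.

silicon carbide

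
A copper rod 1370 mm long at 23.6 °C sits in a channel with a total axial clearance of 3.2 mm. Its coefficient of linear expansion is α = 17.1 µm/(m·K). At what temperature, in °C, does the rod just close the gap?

α·L₀·ΔT = 3.2 mm ⇒ ΔT = 3.2 / (17.1×10⁻⁶ × 1370.0) = 136.6 K.
T = 23.6 + 136.6 = 160.2 °C.

160 °C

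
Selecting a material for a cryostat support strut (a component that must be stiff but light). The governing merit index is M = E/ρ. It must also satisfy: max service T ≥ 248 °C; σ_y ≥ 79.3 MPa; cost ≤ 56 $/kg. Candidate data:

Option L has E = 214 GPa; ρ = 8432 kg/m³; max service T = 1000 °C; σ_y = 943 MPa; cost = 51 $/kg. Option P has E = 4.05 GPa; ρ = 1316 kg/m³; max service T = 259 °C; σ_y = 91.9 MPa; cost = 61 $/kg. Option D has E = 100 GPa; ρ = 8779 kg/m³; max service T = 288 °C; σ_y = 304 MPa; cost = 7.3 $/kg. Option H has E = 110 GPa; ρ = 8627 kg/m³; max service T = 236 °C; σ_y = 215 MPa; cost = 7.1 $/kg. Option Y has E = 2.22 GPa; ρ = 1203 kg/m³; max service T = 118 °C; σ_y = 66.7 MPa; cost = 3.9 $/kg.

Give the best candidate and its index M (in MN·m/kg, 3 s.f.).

Screen on constraints: max service T ≥ 248 °C; σ_y ≥ 79.3 MPa; cost ≤ 56 $/kg. Survivors: option L, option D.
Per-candidate index values:
  option L: M = 25.4 MN·m/kg
  option D: M = 11.4 MN·m/kg
Option L ranks first.

option L, M = 25.4 MN·m/kg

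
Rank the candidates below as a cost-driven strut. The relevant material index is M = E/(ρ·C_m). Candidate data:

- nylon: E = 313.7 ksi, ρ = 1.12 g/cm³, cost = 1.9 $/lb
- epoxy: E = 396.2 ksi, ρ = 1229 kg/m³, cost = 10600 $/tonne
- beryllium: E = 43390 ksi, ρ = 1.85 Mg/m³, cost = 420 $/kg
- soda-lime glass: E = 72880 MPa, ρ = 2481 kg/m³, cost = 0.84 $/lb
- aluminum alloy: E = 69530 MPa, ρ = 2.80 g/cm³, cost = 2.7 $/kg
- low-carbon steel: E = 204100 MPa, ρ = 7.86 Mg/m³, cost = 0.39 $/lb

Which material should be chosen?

After converting to SI:
  nylon: E = 2.163 GPa, ρ = 1120 kg/m³, cost = 4.189 $/kg
  epoxy: E = 2.732 GPa, ρ = 1229 kg/m³, cost = 10.60 $/kg
  beryllium: E = 299.2 GPa, ρ = 1850 kg/m³, cost = 420.0 $/kg
  soda-lime glass: E = 72.88 GPa, ρ = 2481 kg/m³, cost = 1.852 $/kg
  aluminum alloy: E = 69.53 GPa, ρ = 2800 kg/m³, cost = 2.700 $/kg
  low-carbon steel: E = 204.1 GPa, ρ = 7860 kg/m³, cost = 0.8598 $/kg
  low-carbon steel: M = 30.2 MN·m per $
  soda-lime glass: M = 15.9 MN·m per $
  aluminum alloy: M = 9.20 MN·m per $
  nylon: M = 0.461 MN·m per $
  beryllium: M = 0.385 MN·m per $
  epoxy: M = 0.210 MN·m per $
Highest index: low-carbon steel.

low-carbon steel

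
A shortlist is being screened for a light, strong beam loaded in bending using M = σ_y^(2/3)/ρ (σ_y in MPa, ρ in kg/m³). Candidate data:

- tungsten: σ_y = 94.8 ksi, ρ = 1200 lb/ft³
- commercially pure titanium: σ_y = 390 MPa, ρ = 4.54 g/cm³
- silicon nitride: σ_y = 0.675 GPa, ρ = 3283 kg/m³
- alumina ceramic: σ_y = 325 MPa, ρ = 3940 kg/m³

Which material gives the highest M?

silicon nitride

Normalizing units and computing the index:
  tungsten: σ_y = 653.6 MPa, ρ = 19220 kg/m³
  commercially pure titanium: σ_y = 390.0 MPa, ρ = 4540 kg/m³
  silicon nitride: σ_y = 675.0 MPa, ρ = 3283 kg/m³
  alumina ceramic: σ_y = 325.0 MPa, ρ = 3940 kg/m³
  silicon nitride: M = 23.4×10⁻³
  alumina ceramic: M = 12.0×10⁻³
  commercially pure titanium: M = 11.8×10⁻³
  tungsten: M = 3.92×10⁻³
Highest index: silicon nitride.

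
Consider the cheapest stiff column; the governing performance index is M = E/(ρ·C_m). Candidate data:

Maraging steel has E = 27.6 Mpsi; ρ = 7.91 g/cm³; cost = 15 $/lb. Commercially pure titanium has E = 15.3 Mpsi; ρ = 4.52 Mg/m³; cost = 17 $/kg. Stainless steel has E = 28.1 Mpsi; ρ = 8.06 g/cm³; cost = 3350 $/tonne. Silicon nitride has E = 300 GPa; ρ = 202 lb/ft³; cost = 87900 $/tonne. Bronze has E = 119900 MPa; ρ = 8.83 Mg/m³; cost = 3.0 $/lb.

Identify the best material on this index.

Putting every candidate on a common basis:
  maraging steel: E = 190.3 GPa, ρ = 7910 kg/m³, cost = 33.07 $/kg
  commercially pure titanium: E = 105.5 GPa, ρ = 4520 kg/m³, cost = 17.00 $/kg
  stainless steel: E = 193.7 GPa, ρ = 8060 kg/m³, cost = 3.350 $/kg
  silicon nitride: E = 300.0 GPa, ρ = 3236 kg/m³, cost = 87.90 $/kg
  bronze: E = 119.9 GPa, ρ = 8830 kg/m³, cost = 6.614 $/kg
  stainless steel: M = 7.18 MN·m per $
  bronze: M = 2.05 MN·m per $
  commercially pure titanium: M = 1.37 MN·m per $
  silicon nitride: M = 1.05 MN·m per $
  maraging steel: M = 0.728 MN·m per $
The maximum is for stainless steel.

stainless steel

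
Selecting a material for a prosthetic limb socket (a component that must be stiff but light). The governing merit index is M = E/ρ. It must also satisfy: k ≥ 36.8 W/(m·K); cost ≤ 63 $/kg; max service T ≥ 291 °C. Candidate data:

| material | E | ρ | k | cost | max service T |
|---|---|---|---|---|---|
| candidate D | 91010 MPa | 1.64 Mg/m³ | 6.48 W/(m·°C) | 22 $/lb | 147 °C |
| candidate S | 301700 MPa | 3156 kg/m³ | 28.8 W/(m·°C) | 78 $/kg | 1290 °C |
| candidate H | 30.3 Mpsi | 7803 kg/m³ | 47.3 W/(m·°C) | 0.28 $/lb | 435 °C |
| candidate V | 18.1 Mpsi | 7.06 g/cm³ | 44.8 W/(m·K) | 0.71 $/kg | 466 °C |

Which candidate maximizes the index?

candidate H

Screen on constraints: k ≥ 36.8 W/(m·K); cost ≤ 63 $/kg; max service T ≥ 291 °C. Survivors: candidate H, candidate V.
Convert each candidate to consistent units, then evaluate M:
  candidate H: E = 208.9 GPa, ρ = 7803 kg/m³
  candidate V: E = 124.8 GPa, ρ = 7060 kg/m³
  candidate H: M = 26.8 MN·m/kg
  candidate V: M = 17.7 MN·m/kg
Highest index: candidate H.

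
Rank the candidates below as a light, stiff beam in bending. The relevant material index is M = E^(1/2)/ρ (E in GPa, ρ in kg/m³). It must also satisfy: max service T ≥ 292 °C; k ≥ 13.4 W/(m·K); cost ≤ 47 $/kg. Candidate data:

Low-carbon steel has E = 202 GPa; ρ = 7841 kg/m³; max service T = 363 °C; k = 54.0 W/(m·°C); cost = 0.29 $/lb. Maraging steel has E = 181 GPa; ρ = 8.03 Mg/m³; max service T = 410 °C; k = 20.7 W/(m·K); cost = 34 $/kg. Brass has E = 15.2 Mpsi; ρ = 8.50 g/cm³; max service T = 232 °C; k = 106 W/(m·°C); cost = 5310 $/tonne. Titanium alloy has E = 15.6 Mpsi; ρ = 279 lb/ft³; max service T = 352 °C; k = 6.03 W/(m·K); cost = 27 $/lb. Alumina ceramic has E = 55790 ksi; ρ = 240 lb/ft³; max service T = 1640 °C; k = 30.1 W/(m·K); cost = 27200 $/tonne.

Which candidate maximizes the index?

alumina ceramic

Screen on constraints: max service T ≥ 292 °C; k ≥ 13.4 W/(m·K); cost ≤ 47 $/kg. Survivors: low-carbon steel, maraging steel, alumina ceramic.
Convert each candidate to consistent units, then evaluate M:
  low-carbon steel: E = 202.0 GPa, ρ = 7841 kg/m³
  maraging steel: E = 181.0 GPa, ρ = 8030 kg/m³
  alumina ceramic: E = 384.7 GPa, ρ = 3844 kg/m³
  alumina ceramic: M = 5.10×10⁻³
  low-carbon steel: M = 1.81×10⁻³
  maraging steel: M = 1.68×10⁻³
The maximum is for alumina ceramic.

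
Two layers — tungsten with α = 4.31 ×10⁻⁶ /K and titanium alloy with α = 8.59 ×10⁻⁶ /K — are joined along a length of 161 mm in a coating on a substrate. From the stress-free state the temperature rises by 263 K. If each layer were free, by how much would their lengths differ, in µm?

181 µm

Δα = |4.31 − 8.59|×10⁻⁶/K = 4.28×10⁻⁶/K.
ΔL_mismatch = Δα·L·ΔT = 4.28×10⁻⁶ × 161.0 mm × 263.0 K = 181 µm.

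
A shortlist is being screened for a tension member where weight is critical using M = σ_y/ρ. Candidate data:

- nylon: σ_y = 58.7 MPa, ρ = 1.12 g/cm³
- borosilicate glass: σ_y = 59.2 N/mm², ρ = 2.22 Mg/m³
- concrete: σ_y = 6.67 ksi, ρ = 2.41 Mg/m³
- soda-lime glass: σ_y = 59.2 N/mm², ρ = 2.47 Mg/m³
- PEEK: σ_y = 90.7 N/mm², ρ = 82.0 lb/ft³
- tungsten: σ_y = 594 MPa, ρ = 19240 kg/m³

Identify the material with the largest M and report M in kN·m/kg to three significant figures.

PEEK, M = 69.1 kN·m/kg

After converting to SI:
  nylon: σ_y = 58.70 MPa, ρ = 1120 kg/m³
  borosilicate glass: σ_y = 59.20 MPa, ρ = 2220 kg/m³
  concrete: σ_y = 45.99 MPa, ρ = 2410 kg/m³
  soda-lime glass: σ_y = 59.20 MPa, ρ = 2470 kg/m³
  PEEK: σ_y = 90.70 MPa, ρ = 1314 kg/m³
  tungsten: σ_y = 594.0 MPa, ρ = 19240 kg/m³
  PEEK: M = 69.1 kN·m/kg
  nylon: M = 52.4 kN·m/kg
  tungsten: M = 30.9 kN·m/kg
  borosilicate glass: M = 26.7 kN·m/kg
  soda-lime glass: M = 24.0 kN·m/kg
  concrete: M = 19.1 kN·m/kg
The maximum is for PEEK.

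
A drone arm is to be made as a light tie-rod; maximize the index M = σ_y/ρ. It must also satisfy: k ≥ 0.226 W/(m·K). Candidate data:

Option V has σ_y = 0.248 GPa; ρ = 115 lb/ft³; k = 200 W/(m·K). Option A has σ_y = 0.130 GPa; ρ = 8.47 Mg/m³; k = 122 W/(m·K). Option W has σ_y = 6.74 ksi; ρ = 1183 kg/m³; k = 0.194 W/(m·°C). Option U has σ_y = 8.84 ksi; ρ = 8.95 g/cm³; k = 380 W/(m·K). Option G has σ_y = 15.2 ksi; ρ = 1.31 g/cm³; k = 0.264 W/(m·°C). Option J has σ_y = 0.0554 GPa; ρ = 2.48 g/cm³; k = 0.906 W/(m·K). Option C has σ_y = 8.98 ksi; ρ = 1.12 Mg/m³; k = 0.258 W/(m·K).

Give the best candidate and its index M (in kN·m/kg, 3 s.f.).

Screen on constraints: k ≥ 0.226 W/(m·K). Survivors: option V, option A, option U, option G, option J, option C.
Putting every candidate on a common basis:
  option V: σ_y = 248.0 MPa, ρ = 1842 kg/m³
  option A: σ_y = 130.0 MPa, ρ = 8470 kg/m³
  option U: σ_y = 60.95 MPa, ρ = 8950 kg/m³
  option G: σ_y = 104.8 MPa, ρ = 1310 kg/m³
  option J: σ_y = 55.40 MPa, ρ = 2480 kg/m³
  option C: σ_y = 61.91 MPa, ρ = 1120 kg/m³
  option V: M = 135 kN·m/kg
  option G: M = 80.0 kN·m/kg
  option C: M = 55.3 kN·m/kg
  option J: M = 22.3 kN·m/kg
  option A: M = 15.3 kN·m/kg
  option U: M = 6.81 kN·m/kg
Option V ranks first.

option V, M = 135 kN·m/kg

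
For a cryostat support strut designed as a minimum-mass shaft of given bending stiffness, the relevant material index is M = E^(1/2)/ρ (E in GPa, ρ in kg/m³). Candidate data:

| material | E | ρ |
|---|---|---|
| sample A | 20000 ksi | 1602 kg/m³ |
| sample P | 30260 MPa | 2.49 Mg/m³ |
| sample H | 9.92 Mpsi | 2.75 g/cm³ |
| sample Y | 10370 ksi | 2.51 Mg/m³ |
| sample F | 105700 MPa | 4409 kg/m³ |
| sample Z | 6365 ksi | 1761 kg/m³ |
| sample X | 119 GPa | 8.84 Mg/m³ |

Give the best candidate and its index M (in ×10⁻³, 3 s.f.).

After converting to SI:
  sample A: E = 137.9 GPa, ρ = 1602 kg/m³
  sample P: E = 30.26 GPa, ρ = 2490 kg/m³
  sample H: E = 68.40 GPa, ρ = 2750 kg/m³
  sample Y: E = 71.50 GPa, ρ = 2510 kg/m³
  sample F: E = 105.7 GPa, ρ = 4409 kg/m³
  sample Z: E = 43.89 GPa, ρ = 1761 kg/m³
  sample X: E = 119.0 GPa, ρ = 8840 kg/m³
  sample A: M = 7.33×10⁻³
  sample Z: M = 3.76×10⁻³
  sample Y: M = 3.37×10⁻³
  sample H: M = 3.01×10⁻³
  sample F: M = 2.33×10⁻³
  sample P: M = 2.21×10⁻³
  sample X: M = 1.23×10⁻³
Highest index: sample A.

sample A, M = 7.33×10⁻³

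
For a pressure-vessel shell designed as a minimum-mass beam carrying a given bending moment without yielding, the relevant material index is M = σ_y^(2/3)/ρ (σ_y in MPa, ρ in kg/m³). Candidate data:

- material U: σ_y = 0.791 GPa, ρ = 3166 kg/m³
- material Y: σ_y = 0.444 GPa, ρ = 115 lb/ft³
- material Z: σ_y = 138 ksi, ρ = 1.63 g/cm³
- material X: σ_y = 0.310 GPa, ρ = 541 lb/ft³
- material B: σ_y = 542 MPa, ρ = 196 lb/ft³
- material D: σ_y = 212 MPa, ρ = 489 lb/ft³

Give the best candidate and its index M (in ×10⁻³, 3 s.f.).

Putting every candidate on a common basis:
  material U: σ_y = 791.0 MPa, ρ = 3166 kg/m³
  material Y: σ_y = 444.0 MPa, ρ = 1842 kg/m³
  material Z: σ_y = 951.5 MPa, ρ = 1630 kg/m³
  material X: σ_y = 310.0 MPa, ρ = 8666 kg/m³
  material B: σ_y = 542.0 MPa, ρ = 3140 kg/m³
  material D: σ_y = 212.0 MPa, ρ = 7833 kg/m³
  material Z: M = 59.3×10⁻³
  material Y: M = 31.6×10⁻³
  material U: M = 27.0×10⁻³
  material B: M = 21.2×10⁻³
  material X: M = 5.29×10⁻³
  material D: M = 4.54×10⁻³
Highest index: material Z.

material Z, M = 59.3×10⁻³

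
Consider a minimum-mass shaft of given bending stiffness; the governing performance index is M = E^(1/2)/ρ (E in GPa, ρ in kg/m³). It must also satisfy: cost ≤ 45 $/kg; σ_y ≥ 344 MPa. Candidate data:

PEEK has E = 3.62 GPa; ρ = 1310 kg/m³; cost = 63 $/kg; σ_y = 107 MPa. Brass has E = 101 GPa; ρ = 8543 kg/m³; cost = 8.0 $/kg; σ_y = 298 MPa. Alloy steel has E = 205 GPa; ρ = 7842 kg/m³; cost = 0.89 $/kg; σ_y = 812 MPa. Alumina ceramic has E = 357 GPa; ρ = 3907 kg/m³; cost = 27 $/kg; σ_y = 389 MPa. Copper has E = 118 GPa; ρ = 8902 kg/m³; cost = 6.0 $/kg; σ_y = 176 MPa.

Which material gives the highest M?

Screen on constraints: cost ≤ 45 $/kg; σ_y ≥ 344 MPa. Survivors: alloy steel, alumina ceramic.
Computing M directly (units already consistent):
  alumina ceramic: M = 4.84×10⁻³
  alloy steel: M = 1.83×10⁻³
Alumina ceramic ranks first.

alumina ceramic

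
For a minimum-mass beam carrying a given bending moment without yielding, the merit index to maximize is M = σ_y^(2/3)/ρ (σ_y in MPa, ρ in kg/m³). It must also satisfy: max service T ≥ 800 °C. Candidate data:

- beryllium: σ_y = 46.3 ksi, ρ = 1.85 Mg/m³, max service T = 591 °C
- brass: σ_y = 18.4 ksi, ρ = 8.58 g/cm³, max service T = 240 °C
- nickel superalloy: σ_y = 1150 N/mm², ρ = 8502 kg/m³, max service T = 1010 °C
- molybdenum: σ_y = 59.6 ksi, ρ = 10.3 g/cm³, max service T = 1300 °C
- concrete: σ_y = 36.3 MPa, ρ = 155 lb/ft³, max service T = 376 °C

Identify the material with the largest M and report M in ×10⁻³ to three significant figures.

Screen on constraints: max service T ≥ 800 °C. Survivors: nickel superalloy, molybdenum.
In SI units:
  nickel superalloy: σ_y = 1150 MPa, ρ = 8502 kg/m³
  molybdenum: σ_y = 410.9 MPa, ρ = 10300 kg/m³
  nickel superalloy: M = 12.9×10⁻³
  molybdenum: M = 5.37×10⁻³
Highest index: nickel superalloy.

nickel superalloy, M = 12.9×10⁻³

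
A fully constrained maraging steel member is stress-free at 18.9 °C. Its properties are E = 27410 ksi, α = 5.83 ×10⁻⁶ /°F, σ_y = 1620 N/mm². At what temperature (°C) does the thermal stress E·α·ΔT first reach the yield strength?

836 °C

E = 27410 ksi = 189.0 GPa.
α = 5.83×10⁻⁶/°F × 9/5 = 10.5×10⁻⁶/K.
σ_y = 1620 N/mm² = 1620 MPa.
E·α·ΔT = 1620 MPa ⇒ ΔT = 1620 / (189.0×10³ × 10.5×10⁻⁶) = 816.9 K.
T = 18.9 + 816.9 = 835.8 °C.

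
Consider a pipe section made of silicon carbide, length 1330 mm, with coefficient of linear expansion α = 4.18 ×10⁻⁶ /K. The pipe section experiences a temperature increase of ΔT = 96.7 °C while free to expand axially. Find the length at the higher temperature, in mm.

1330.5 mm

ΔL = α·L₀·ΔT = 4.18×10⁻⁶ × 1330 mm × 96.70 K = 0.538 mm.
L = L₀ + ΔL = 1330 + 0.538 = 1330.5 mm.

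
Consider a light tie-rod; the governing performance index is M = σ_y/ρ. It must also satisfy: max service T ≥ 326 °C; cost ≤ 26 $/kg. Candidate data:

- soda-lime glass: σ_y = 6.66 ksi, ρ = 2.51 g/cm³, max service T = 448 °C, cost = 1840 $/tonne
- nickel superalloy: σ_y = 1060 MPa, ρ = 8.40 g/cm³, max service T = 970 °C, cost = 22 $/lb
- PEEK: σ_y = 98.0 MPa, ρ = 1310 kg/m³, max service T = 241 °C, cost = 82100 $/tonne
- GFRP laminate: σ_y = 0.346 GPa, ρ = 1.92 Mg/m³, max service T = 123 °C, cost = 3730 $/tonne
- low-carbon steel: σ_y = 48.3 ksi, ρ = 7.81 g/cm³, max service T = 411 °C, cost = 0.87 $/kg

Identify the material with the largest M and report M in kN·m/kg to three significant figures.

low-carbon steel, M = 42.6 kN·m/kg

Screen on constraints: max service T ≥ 326 °C; cost ≤ 26 $/kg. Survivors: soda-lime glass, low-carbon steel.
In SI units:
  soda-lime glass: σ_y = 45.92 MPa, ρ = 2510 kg/m³
  low-carbon steel: σ_y = 333.0 MPa, ρ = 7810 kg/m³
  low-carbon steel: M = 42.6 kN·m/kg
  soda-lime glass: M = 18.3 kN·m/kg
The maximum is for low-carbon steel.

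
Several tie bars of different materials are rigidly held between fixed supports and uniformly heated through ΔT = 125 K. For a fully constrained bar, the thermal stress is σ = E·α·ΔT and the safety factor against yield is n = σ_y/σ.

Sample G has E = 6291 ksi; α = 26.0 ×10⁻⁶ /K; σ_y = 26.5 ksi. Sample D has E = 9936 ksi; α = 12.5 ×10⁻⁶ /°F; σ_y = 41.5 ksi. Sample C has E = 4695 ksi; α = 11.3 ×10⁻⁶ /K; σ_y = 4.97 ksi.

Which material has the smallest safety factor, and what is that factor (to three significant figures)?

In consistent units (E in GPa, α in ×10⁻⁶/K, σ_y in MPa):
  sample G: E = 43.37, α = 26.0, σ_y = 182.7 → σ = 141 MPa, n = 1.30
  sample D: E = 68.51, α = 22.5, σ_y = 286.1 → σ = 193 MPa, n = 1.49
  sample C: E = 32.37, α = 11.3, σ_y = 34.27 → σ = 45.7 MPa, n = 0.749
Sample C has the lowest safety factor, n = 0.749.

sample C, n = 0.749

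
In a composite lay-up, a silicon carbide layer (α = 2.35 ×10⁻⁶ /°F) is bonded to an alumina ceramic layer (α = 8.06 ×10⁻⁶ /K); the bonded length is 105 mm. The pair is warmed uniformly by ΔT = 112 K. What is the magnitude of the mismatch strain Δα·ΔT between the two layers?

4.29×10⁻⁴

silicon carbide: α = 2.35×10⁻⁶/°F × 9/5 = 4.23×10⁻⁶/K.
Δα = |4.23 − 8.06|×10⁻⁶/K = 3.83×10⁻⁶/K.
Mismatch strain = Δα·ΔT = 3.83×10⁻⁶ × 112.0 = 4.29×10⁻⁴.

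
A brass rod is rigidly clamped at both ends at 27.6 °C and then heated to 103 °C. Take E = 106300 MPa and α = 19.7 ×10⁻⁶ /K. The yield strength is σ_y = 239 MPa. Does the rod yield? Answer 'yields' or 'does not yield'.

does not yield

E = 106300 MPa = 106.3 GPa.
ΔT = 75.40 K. Constrained thermal stress σ = E·α·ΔT = 106.3×10³ MPa × 19.7×10⁻⁶ × 75.40 = 158 MPa (compressive).
Compare to σ_y = 239 MPa: σ < σ_y, so it does not yield.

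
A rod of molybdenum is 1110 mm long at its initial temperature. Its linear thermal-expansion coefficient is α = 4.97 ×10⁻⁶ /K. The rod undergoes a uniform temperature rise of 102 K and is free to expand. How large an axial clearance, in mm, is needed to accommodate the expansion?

0.563 mm

ΔL = α·L₀·ΔT = 4.97×10⁻⁶ × 1110 mm × 102.0 K = 0.563 mm.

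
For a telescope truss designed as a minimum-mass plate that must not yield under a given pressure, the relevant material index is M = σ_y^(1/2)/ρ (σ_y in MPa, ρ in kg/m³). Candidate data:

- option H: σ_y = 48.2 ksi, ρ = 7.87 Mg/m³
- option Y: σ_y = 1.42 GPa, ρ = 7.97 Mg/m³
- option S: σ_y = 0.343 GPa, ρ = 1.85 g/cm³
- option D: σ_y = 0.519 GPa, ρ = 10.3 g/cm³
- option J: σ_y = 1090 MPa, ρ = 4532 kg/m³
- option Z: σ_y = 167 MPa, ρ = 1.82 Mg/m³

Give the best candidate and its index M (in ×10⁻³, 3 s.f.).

Putting every candidate on a common basis:
  option H: σ_y = 332.3 MPa, ρ = 7870 kg/m³
  option Y: σ_y = 1420 MPa, ρ = 7970 kg/m³
  option S: σ_y = 343.0 MPa, ρ = 1850 kg/m³
  option D: σ_y = 519.0 MPa, ρ = 10300 kg/m³
  option J: σ_y = 1090 MPa, ρ = 4532 kg/m³
  option Z: σ_y = 167.0 MPa, ρ = 1820 kg/m³
  option S: M = 10.0×10⁻³
  option J: M = 7.28×10⁻³
  option Z: M = 7.10×10⁻³
  option Y: M = 4.73×10⁻³
  option H: M = 2.32×10⁻³
  option D: M = 2.21×10⁻³
The maximum is for option S.

option S, M = 10.0×10⁻³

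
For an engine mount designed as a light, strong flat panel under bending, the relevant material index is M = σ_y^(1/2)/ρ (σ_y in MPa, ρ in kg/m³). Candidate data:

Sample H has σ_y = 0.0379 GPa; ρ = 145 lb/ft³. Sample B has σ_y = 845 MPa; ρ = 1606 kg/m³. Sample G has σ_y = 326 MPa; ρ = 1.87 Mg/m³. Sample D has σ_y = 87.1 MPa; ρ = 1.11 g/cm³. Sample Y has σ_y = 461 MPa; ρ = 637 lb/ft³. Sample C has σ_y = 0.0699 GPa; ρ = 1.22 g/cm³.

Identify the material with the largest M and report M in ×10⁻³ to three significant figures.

In SI units:
  sample H: σ_y = 37.90 MPa, ρ = 2323 kg/m³
  sample B: σ_y = 845.0 MPa, ρ = 1606 kg/m³
  sample G: σ_y = 326.0 MPa, ρ = 1870 kg/m³
  sample D: σ_y = 87.10 MPa, ρ = 1110 kg/m³
  sample Y: σ_y = 461.0 MPa, ρ = 10200 kg/m³
  sample C: σ_y = 69.90 MPa, ρ = 1220 kg/m³
  sample B: M = 18.1×10⁻³
  sample G: M = 9.66×10⁻³
  sample D: M = 8.41×10⁻³
  sample C: M = 6.85×10⁻³
  sample H: M = 2.65×10⁻³
  sample Y: M = 2.10×10⁻³
Highest index: sample B.

sample B, M = 18.1×10⁻³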